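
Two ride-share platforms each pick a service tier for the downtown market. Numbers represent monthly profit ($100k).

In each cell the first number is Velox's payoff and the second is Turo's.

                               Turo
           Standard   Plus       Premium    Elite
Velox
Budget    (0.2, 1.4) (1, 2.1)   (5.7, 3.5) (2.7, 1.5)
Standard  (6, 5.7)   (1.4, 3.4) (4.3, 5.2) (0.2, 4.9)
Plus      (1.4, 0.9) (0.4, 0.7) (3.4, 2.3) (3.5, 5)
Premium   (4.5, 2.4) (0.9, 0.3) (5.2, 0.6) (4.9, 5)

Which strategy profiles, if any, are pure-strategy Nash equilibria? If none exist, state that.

(Budget, Standard): Velox can switch to Standard (0.2 → 6). Not NE.
(Budget, Plus): Velox can switch to Standard (1 → 1.4). Not NE.
(Budget, Premium): Velox gets 5.7, best alternative 5.2; Turo gets 3.5, best alternative 2.1. No profitable deviation — NE.
(Budget, Elite): Velox can switch to Plus (2.7 → 3.5). Not NE.
(Standard, Standard): Velox gets 6, best alternative 4.5; Turo gets 5.7, best alternative 5.2. No profitable deviation — NE.
(Standard, Plus): Turo can switch to Standard (3.4 → 5.7). Not NE.
(Standard, Premium): Velox can switch to Budget (4.3 → 5.7). Not NE.
(Standard, Elite): Velox can switch to Budget (0.2 → 2.7). Not NE.
(Plus, Standard): Velox can switch to Standard (1.4 → 6). Not NE.
(Plus, Plus): Velox can switch to Budget (0.4 → 1). Not NE.
(Premium, Elite): Velox gets 4.9, best alternative 3.5; Turo gets 5, best alternative 2.4. No profitable deviation — NE.
(The remaining 5 profiles each have a profitable deviation by the same check.)

(Budget, Premium), (Standard, Standard), (Premium, Elite)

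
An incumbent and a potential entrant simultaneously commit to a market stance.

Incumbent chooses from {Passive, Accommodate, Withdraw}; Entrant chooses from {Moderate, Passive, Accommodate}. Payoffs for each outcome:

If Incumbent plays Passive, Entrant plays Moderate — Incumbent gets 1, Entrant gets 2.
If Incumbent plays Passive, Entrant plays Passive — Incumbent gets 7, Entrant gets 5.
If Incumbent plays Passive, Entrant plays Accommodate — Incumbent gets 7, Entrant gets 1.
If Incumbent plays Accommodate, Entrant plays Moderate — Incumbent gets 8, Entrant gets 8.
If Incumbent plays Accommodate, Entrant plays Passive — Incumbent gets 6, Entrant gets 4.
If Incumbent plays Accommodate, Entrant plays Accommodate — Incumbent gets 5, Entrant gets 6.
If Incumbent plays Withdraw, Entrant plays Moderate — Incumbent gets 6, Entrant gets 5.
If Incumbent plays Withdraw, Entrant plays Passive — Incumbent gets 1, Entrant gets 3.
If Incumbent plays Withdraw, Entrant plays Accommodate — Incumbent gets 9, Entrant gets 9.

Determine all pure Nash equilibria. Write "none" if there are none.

(Passive, Moderate): Incumbent can switch to Accommodate (1 → 8). Not NE.
(Passive, Passive): Incumbent gets 7, best alternative 6; Entrant gets 5, best alternative 2. No profitable deviation — NE.
(Passive, Accommodate): Incumbent can switch to Withdraw (7 → 9). Not NE.
(Accommodate, Moderate): Incumbent gets 8, best alternative 6; Entrant gets 8, best alternative 6. No profitable deviation — NE.
(Accommodate, Passive): Incumbent can switch to Passive (6 → 7). Not NE.
(Accommodate, Accommodate): Incumbent can switch to Passive (5 → 7). Not NE.
(Withdraw, Moderate): Incumbent can switch to Accommodate (6 → 8). Not NE.
(Withdraw, Passive): Incumbent can switch to Passive (1 → 7). Not NE.
(Withdraw, Accommodate): Incumbent gets 9, best alternative 7; Entrant gets 9, best alternative 5. No profitable deviation — NE.

Pure-strategy Nash equilibria: (Passive, Passive); (Accommodate, Moderate); (Withdraw, Accommodate)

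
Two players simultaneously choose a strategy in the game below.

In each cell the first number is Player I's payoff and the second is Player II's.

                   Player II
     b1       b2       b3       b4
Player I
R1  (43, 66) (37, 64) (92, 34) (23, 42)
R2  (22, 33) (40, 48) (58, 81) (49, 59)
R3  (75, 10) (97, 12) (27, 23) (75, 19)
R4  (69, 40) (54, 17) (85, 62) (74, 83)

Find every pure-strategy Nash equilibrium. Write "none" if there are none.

Player I against b1: payoffs 43, 22, 75, 69 → best response R3.
Player I against b2: payoffs 37, 40, 97, 54 → best response R3.
Player I against b3: payoffs 92, 58, 27, 85 → best response R1.
Player I against b4: payoffs 23, 49, 75, 74 → best response R3.
Player II against R1: payoffs 66, 64, 34, 42 → best response b1.
Player II against R2: payoffs 33, 48, 81, 59 → best response b3.
Player II against R3: payoffs 10, 12, 23, 19 → best response b3.
Player II against R4: payoffs 40, 17, 62, 83 → best response b4.
No profile is a mutual best response for all players.

This game has no pure Nash equilibrium.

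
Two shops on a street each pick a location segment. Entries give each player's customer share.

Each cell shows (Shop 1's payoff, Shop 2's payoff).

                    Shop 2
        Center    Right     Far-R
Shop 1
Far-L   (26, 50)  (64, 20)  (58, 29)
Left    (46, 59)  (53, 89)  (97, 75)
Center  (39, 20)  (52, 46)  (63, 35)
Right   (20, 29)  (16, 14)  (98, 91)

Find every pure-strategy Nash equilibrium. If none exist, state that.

The unique pure-strategy Nash equilibrium is (Right, Far-R).

Mark each player's best response to every combination of opponents' strategies; a profile where every player is best-responding is a pure Nash equilibrium.
Shop 1 against Center: payoffs 26, 46, 39, 20 → best response Left.
Shop 1 against Right: payoffs 64, 53, 52, 16 → best response Far-L.
Shop 1 against Far-R: payoffs 58, 97, 63, 98 → best response Right.
Shop 2 against Far-L: payoffs 50, 20, 29 → best response Center.
Shop 2 against Left: payoffs 59, 89, 75 → best response Right.
Shop 2 against Center: payoffs 20, 46, 35 → best response Right.
Shop 2 against Right: payoffs 29, 14, 91 → best response Far-R.
Mutual best responses: (Right, Far-R).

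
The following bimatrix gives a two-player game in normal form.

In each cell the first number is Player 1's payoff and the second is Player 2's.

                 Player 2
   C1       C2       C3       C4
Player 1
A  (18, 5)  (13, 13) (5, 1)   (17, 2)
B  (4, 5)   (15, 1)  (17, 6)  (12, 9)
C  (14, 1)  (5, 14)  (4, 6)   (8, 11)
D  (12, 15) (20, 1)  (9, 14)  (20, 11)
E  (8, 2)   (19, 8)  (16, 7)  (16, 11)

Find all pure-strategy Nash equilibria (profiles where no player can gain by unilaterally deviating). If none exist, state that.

(A, C1): Player 2 can switch to C2 (5 → 13). Not NE.
(A, C2): Player 1 can switch to B (13 → 15). Not NE.
(A, C3): Player 1 can switch to B (5 → 17). Not NE.
(A, C4): Player 1 can switch to D (17 → 20). Not NE.
(B, C1): Player 1 can switch to A (4 → 18). Not NE.
(B, C2): Player 1 can switch to D (15 → 20). Not NE.
(B, C3): Player 2 can switch to C4 (6 → 9). Not NE.
(B, C4): Player 1 can switch to A (12 → 17). Not NE.
(C, C1): Player 1 can switch to A (14 → 18). Not NE.
(C, C2): Player 1 can switch to A (5 → 13). Not NE.
(C, C3): Player 1 can switch to A (4 → 5). Not NE.
(C, C4): Player 1 can switch to A (8 → 17). Not NE.
(The remaining 8 profiles each have a profitable deviation by the same check.)

No pure-strategy Nash equilibrium.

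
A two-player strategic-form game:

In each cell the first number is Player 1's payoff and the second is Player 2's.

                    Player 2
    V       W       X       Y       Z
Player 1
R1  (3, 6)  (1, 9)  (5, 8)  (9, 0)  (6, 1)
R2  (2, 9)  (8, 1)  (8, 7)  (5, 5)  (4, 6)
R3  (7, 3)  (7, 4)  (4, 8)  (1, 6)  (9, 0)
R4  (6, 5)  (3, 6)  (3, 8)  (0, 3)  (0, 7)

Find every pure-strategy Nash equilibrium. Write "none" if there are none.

(R1, V): Player 1 can switch to R3 (3 → 7). Not NE.
(R1, W): Player 1 can switch to R2 (1 → 8). Not NE.
(R1, X): Player 1 can switch to R2 (5 → 8). Not NE.
(R1, Y): Player 2 can switch to V (0 → 6). Not NE.
(R1, Z): Player 1 can switch to R3 (6 → 9). Not NE.
(R2, V): Player 1 can switch to R1 (2 → 3). Not NE.
(R2, W): Player 2 can switch to V (1 → 9). Not NE.
(R2, X): Player 2 can switch to V (7 → 9). Not NE.
(R2, Y): Player 1 can switch to R1 (5 → 9). Not NE.
(R2, Z): Player 1 can switch to R1 (4 → 6). Not NE.
(The remaining 10 profiles each have a profitable deviation by the same check.)

There is no pure-strategy Nash equilibrium.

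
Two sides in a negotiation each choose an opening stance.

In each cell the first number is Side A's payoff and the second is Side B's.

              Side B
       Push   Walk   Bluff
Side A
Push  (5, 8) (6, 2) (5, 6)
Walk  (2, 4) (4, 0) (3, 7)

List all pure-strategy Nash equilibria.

Side A against Push: payoffs 5, 2 → best response Push.
Side A against Walk: payoffs 6, 4 → best response Push.
Side A against Bluff: payoffs 5, 3 → best response Push.
Side B against Push: payoffs 8, 2, 6 → best response Push.
Side B against Walk: payoffs 4, 0, 7 → best response Bluff.
Mutual best responses: (Push, Push).

The unique pure-strategy Nash equilibrium is (Push, Push).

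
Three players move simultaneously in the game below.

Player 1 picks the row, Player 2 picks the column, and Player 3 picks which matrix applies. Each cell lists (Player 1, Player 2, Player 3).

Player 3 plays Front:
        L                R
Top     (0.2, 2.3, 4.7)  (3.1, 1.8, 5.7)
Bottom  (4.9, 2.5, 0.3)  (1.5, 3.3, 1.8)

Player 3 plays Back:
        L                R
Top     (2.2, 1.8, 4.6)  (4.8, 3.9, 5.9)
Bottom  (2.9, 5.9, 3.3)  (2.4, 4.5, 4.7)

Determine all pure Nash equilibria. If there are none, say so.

For each player, find the best response to each opponent profile; mutual best responses are the pure NE.
Player 1 against (L, Front): payoffs 0.2, 4.9 → best response Bottom.
Player 1 against (L, Back): payoffs 2.2, 2.9 → best response Bottom.
Player 1 against (R, Front): payoffs 3.1, 1.5 → best response Top.
Player 1 against (R, Back): payoffs 4.8, 2.4 → best response Top.
Player 2 against (Top, Front): payoffs 2.3, 1.8 → best response L.
Player 2 against (Top, Back): payoffs 1.8, 3.9 → best response R.
Player 2 against (Bottom, Front): payoffs 2.5, 3.3 → best response R.
Player 2 against (Bottom, Back): payoffs 5.9, 4.5 → best response L.
Player 3 against (Top, L): payoffs 4.7, 4.6 → best response Front.
Player 3 against (Top, R): payoffs 5.7, 5.9 → best response Back.
Player 3 against (Bottom, L): payoffs 0.3, 3.3 → best response Back.
Player 3 against (Bottom, R): payoffs 1.8, 4.7 → best response Back.
Mutual best responses: (Top, R, Back); (Bottom, L, Back).

Pure-strategy Nash equilibria: (Top, R, Back) and (Bottom, L, Back)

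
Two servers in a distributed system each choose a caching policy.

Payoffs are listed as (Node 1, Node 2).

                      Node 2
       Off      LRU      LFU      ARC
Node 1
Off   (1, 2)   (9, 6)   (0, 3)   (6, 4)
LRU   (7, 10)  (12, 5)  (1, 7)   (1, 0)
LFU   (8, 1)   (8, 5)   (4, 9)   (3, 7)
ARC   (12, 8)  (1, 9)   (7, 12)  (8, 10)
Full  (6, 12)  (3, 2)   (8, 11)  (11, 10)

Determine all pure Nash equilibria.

This game has no pure Nash equilibrium.

For each player, find the best response to each opponent profile; mutual best responses are the pure NE.
Node 1 against Off: payoffs 1, 7, 8, 12, 6 → best response ARC.
Node 1 against LRU: payoffs 9, 12, 8, 1, 3 → best response LRU.
Node 1 against LFU: payoffs 0, 1, 4, 7, 8 → best response Full.
Node 1 against ARC: payoffs 6, 1, 3, 8, 11 → best response Full.
Node 2 against Off: payoffs 2, 6, 3, 4 → best response LRU.
Node 2 against LRU: payoffs 10, 5, 7, 0 → best response Off.
Node 2 against LFU: payoffs 1, 5, 9, 7 → best response LFU.
Node 2 against ARC: payoffs 8, 9, 12, 10 → best response LFU.
Node 2 against Full: payoffs 12, 2, 11, 10 → best response Off.
No profile is a mutual best response for all players.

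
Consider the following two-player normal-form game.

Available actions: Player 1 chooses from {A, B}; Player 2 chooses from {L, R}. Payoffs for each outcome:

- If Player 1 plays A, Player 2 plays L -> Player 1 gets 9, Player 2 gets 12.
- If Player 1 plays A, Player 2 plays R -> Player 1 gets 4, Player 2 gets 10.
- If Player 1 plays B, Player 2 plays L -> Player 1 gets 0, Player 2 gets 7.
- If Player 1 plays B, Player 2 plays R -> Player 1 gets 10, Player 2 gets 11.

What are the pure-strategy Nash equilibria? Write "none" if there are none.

The pure Nash equilibria are (A, L); (B, R).

Player 1 against L: payoffs 9, 0 → best response A.
Player 1 against R: payoffs 4, 10 → best response B.
Player 2 against A: payoffs 12, 10 → best response L.
Player 2 against B: payoffs 7, 11 → best response R.
Mutual best responses: (A, L); (B, R).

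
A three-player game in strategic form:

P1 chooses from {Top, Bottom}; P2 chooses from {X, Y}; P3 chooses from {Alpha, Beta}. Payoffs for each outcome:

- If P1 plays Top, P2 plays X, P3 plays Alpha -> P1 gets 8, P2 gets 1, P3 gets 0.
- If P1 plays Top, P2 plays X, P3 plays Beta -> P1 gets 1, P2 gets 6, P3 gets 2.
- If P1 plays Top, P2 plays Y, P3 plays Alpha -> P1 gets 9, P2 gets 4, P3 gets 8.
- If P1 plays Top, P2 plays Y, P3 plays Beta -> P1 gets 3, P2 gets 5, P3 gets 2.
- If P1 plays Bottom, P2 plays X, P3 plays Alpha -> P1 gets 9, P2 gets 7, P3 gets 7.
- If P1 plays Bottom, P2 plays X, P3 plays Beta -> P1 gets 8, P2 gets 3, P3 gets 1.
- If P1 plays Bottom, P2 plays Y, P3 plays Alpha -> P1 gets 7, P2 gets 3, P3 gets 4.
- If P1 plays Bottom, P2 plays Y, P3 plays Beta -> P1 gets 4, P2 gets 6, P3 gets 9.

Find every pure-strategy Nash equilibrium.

The pure Nash equilibria are (Top, Y, Alpha), (Bottom, X, Alpha), (Bottom, Y, Beta).

Check each profile: it is a Nash equilibrium iff no player can strictly gain by switching unilaterally.
(Top, X, Alpha): P1 can switch to Bottom (8 → 9). Not NE.
(Top, X, Beta): P1 can switch to Bottom (1 → 8). Not NE.
(Top, Y, Alpha): P1 gets 9, best alternative 7; P2 gets 4, best alternative 1; P3 gets 8, best alternative 2. No profitable deviation — NE.
(Top, Y, Beta): P1 can switch to Bottom (3 → 4). Not NE.
(Bottom, X, Alpha): P1 gets 9, best alternative 8; P2 gets 7, best alternative 3; P3 gets 7, best alternative 1. No profitable deviation — NE.
(Bottom, X, Beta): P2 can switch to Y (3 → 6). Not NE.
(Bottom, Y, Alpha): P1 can switch to Top (7 → 9). Not NE.
(Bottom, Y, Beta): P1 gets 4, best alternative 3; P2 gets 6, best alternative 3; P3 gets 9, best alternative 4. No profitable deviation — NE.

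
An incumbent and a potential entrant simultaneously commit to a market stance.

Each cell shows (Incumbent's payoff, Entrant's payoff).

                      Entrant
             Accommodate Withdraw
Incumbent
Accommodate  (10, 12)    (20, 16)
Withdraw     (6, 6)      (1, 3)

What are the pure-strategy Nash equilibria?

Incumbent against Accommodate: payoffs 10, 6 → best response Accommodate.
Incumbent against Withdraw: payoffs 20, 1 → best response Accommodate.
Entrant against Accommodate: payoffs 12, 16 → best response Withdraw.
Entrant against Withdraw: payoffs 6, 3 → best response Accommodate.
Mutual best responses: (Accommodate, Withdraw).

(Accommodate, Withdraw)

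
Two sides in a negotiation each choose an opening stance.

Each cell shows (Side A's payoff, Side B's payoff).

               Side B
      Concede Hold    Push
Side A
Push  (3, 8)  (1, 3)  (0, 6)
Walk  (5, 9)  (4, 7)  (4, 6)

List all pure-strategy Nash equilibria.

Pure NE: (Walk, Concede)

Side A against Concede: payoffs 3, 5 → best response Walk.
Side A against Hold: payoffs 1, 4 → best response Walk.
Side A against Push: payoffs 0, 4 → best response Walk.
Side B against Push: payoffs 8, 3, 6 → best response Concede.
Side B against Walk: payoffs 9, 7, 6 → best response Concede.
Mutual best responses: (Walk, Concede).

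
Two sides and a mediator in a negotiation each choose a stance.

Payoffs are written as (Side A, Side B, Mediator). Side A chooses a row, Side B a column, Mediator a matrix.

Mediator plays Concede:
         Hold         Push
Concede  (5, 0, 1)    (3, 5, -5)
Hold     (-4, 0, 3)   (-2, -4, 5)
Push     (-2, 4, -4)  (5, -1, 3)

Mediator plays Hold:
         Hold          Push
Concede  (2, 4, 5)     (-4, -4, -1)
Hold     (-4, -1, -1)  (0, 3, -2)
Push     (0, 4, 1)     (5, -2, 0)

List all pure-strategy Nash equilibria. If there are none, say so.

The unique pure-strategy Nash equilibrium is (Concede, Hold, Hold).

Side A against (Hold, Concede): payoffs 5, -4, -2 → best response Concede.
Side A against (Hold, Hold): payoffs 2, -4, 0 → best response Concede.
Side A against (Push, Concede): payoffs 3, -2, 5 → best response Push.
Side A against (Push, Hold): payoffs -4, 0, 5 → best response Push.
Side B against (Concede, Concede): payoffs 0, 5 → best response Push.
Side B against (Concede, Hold): payoffs 4, -4 → best response Hold.
Side B against (Hold, Concede): payoffs 0, -4 → best response Hold.
Side B against (Hold, Hold): payoffs -1, 3 → best response Push.
Side B against (Push, Concede): payoffs 4, -1 → best response Hold.
Side B against (Push, Hold): payoffs 4, -2 → best response Hold.
Mediator against (Concede, Hold): payoffs 1, 5 → best response Hold.
Mediator against (Concede, Push): payoffs -5, -1 → best response Hold.
Mediator against (Hold, Hold): payoffs 3, -1 → best response Concede.
Mediator against (Hold, Push): payoffs 5, -2 → best response Concede.
Mediator against (Push, Hold): payoffs -4, 1 → best response Hold.
Mediator against (Push, Push): payoffs 3, 0 → best response Concede.
Mutual best responses: (Concede, Hold, Hold).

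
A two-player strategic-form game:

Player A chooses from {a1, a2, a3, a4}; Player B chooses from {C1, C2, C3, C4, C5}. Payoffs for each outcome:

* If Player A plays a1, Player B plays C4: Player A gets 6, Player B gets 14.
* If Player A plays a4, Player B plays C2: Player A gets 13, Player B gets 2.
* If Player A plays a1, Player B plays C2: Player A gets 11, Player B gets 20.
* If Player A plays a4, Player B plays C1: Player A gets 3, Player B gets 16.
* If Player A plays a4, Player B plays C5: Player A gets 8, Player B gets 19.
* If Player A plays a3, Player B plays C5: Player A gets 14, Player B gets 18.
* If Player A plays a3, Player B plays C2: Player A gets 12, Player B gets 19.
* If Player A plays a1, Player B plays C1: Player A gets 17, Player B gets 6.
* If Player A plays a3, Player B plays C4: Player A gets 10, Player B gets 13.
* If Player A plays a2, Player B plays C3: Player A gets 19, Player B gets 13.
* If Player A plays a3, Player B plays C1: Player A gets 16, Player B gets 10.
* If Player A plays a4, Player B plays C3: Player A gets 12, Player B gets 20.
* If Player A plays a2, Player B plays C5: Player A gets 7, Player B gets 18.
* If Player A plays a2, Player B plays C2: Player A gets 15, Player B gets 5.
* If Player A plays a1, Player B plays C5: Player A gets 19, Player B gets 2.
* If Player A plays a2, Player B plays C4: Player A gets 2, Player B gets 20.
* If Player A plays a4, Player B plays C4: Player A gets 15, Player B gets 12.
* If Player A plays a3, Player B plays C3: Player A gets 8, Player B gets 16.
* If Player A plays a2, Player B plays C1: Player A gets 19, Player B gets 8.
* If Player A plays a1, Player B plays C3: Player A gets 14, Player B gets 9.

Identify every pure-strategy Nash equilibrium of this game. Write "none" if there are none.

Check each profile: it is a Nash equilibrium iff no player can strictly gain by switching unilaterally.
(a1, C1): Player A can switch to a2 (17 → 19). Not NE.
(a1, C2): Player A can switch to a2 (11 → 15). Not NE.
(a1, C3): Player A can switch to a2 (14 → 19). Not NE.
(a1, C4): Player A can switch to a3 (6 → 10). Not NE.
(a1, C5): Player B can switch to C1 (2 → 6). Not NE.
(a2, C1): Player B can switch to C3 (8 → 13). Not NE.
(a2, C2): Player B can switch to C1 (5 → 8). Not NE.
(a2, C3): Player B can switch to C4 (13 → 20). Not NE.
(a2, C4): Player A can switch to a1 (2 → 6). Not NE.
(a2, C5): Player A can switch to a1 (7 → 19). Not NE.
(a3, C1): Player A can switch to a1 (16 → 17). Not NE.
(a3, C2): Player A can switch to a2 (12 → 15). Not NE.
(The remaining 8 profiles each have a profitable deviation by the same check.)

There is no pure-strategy Nash equilibrium.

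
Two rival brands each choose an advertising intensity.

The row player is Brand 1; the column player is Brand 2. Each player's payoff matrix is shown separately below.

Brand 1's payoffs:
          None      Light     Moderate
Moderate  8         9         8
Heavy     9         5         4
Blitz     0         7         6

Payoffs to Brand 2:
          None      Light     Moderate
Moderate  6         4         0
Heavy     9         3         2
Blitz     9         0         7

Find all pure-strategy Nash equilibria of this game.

The unique pure-strategy Nash equilibrium is (Heavy, None).

Mark each player's best response to every combination of opponents' strategies; a profile where every player is best-responding is a pure Nash equilibrium.
Brand 1 against None: payoffs 8, 9, 0 → best response Heavy.
Brand 1 against Light: payoffs 9, 5, 7 → best response Moderate.
Brand 1 against Moderate: payoffs 8, 4, 6 → best response Moderate.
Brand 2 against Moderate: payoffs 6, 4, 0 → best response None.
Brand 2 against Heavy: payoffs 9, 3, 2 → best response None.
Brand 2 against Blitz: payoffs 9, 0, 7 → best response None.
Mutual best responses: (Heavy, None).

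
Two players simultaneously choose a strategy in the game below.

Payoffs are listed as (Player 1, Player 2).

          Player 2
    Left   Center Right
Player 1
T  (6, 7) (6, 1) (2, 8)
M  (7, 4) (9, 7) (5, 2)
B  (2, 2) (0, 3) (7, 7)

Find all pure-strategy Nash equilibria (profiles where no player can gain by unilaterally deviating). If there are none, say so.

(T, Left): Player 1 can switch to M (6 → 7). Not NE.
(T, Center): Player 1 can switch to M (6 → 9). Not NE.
(T, Right): Player 1 can switch to M (2 → 5). Not NE.
(M, Left): Player 2 can switch to Center (4 → 7). Not NE.
(M, Center): Player 1 gets 9, best alternative 6; Player 2 gets 7, best alternative 4. No profitable deviation — NE.
(M, Right): Player 1 can switch to B (5 → 7). Not NE.
(B, Left): Player 1 can switch to T (2 → 6). Not NE.
(B, Right): Player 1 gets 7, best alternative 5; Player 2 gets 7, best alternative 3. No profitable deviation — NE.
(The remaining 1 profile has a profitable deviation by the same check.)

Pure-strategy Nash equilibria: (M, Center) and (B, Right)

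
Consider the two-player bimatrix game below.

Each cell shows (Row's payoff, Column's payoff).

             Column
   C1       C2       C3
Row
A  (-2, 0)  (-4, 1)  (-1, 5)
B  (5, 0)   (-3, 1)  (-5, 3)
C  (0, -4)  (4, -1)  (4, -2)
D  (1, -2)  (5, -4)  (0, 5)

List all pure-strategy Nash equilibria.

(A, C1): Row can switch to B (-2 → 5). Not NE.
(A, C2): Row can switch to B (-4 → -3). Not NE.
(A, C3): Row can switch to C (-1 → 4). Not NE.
(B, C1): Column can switch to C2 (0 → 1). Not NE.
(B, C2): Row can switch to C (-3 → 4). Not NE.
(B, C3): Row can switch to A (-5 → -1). Not NE.
(C, C1): Row can switch to B (0 → 5). Not NE.
(C, C2): Row can switch to D (4 → 5). Not NE.
(The remaining 4 profiles each have a profitable deviation by the same check.)

No pure-strategy Nash equilibrium.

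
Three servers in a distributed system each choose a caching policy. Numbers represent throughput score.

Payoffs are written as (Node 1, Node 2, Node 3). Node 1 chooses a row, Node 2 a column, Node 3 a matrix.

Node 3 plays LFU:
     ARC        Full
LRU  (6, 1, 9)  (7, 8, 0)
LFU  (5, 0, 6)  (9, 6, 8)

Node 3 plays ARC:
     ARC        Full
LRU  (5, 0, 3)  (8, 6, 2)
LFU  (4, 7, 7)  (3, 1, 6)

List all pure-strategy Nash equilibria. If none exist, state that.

(LRU, ARC, LFU): Node 2 can switch to Full (1 → 8). Not NE.
(LRU, ARC, ARC): Node 2 can switch to Full (0 → 6). Not NE.
(LRU, Full, LFU): Node 1 can switch to LFU (7 → 9). Not NE.
(LRU, Full, ARC): Node 1 gets 8, best alternative 3; Node 2 gets 6, best alternative 0; Node 3 gets 2, best alternative 0. No profitable deviation — NE.
(LFU, ARC, LFU): Node 1 can switch to LRU (5 → 6). Not NE.
(LFU, ARC, ARC): Node 1 can switch to LRU (4 → 5). Not NE.
(LFU, Full, LFU): Node 1 gets 9, best alternative 7; Node 2 gets 6, best alternative 0; Node 3 gets 8, best alternative 6. No profitable deviation — NE.
(LFU, Full, ARC): Node 1 can switch to LRU (3 → 8). Not NE.

The pure Nash equilibria are (LRU, Full, ARC); (LFU, Full, LFU).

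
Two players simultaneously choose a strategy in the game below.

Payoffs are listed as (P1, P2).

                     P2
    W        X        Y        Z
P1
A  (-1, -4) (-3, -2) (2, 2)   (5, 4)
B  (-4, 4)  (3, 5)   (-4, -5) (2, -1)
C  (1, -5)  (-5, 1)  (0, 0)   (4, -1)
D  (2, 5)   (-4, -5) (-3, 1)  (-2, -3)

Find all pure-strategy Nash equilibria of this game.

P1 against W: payoffs -1, -4, 1, 2 → best response D.
P1 against X: payoffs -3, 3, -5, -4 → best response B.
P1 against Y: payoffs 2, -4, 0, -3 → best response A.
P1 against Z: payoffs 5, 2, 4, -2 → best response A.
P2 against A: payoffs -4, -2, 2, 4 → best response Z.
P2 against B: payoffs 4, 5, -5, -1 → best response X.
P2 against C: payoffs -5, 1, 0, -1 → best response X.
P2 against D: payoffs 5, -5, 1, -3 → best response W.
Mutual best responses: (A, Z); (B, X); (D, W).

(A, Z) and (B, X) and (D, W)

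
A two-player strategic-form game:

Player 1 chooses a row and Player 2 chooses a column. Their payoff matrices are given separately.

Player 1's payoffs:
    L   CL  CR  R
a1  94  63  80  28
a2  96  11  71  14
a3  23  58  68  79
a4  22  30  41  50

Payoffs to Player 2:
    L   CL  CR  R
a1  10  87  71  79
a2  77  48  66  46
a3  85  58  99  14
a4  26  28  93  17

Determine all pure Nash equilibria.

Pure-strategy Nash equilibria: (a1, CL); (a2, L)

(a1, L): Player 1 can switch to a2 (94 → 96). Not NE.
(a1, CL): Player 1 gets 63, best alternative 58; Player 2 gets 87, best alternative 79. No profitable deviation — NE.
(a1, CR): Player 2 can switch to CL (71 → 87). Not NE.
(a1, R): Player 1 can switch to a3 (28 → 79). Not NE.
(a2, L): Player 1 gets 96, best alternative 94; Player 2 gets 77, best alternative 66. No profitable deviation — NE.
(a2, CL): Player 1 can switch to a1 (11 → 63). Not NE.
(a2, CR): Player 1 can switch to a1 (71 → 80). Not NE.
(a2, R): Player 1 can switch to a1 (14 → 28). Not NE.
(a3, L): Player 1 can switch to a1 (23 → 94). Not NE.
(a3, CL): Player 1 can switch to a1 (58 → 63). Not NE.
(a3, CR): Player 1 can switch to a1 (68 → 80). Not NE.
(a3, R): Player 2 can switch to L (14 → 85). Not NE.
(a4, L): Player 1 can switch to a1 (22 → 94). Not NE.
(a4, CL): Player 1 can switch to a1 (30 → 63). Not NE.
(The remaining 2 profiles each have a profitable deviation by the same check.)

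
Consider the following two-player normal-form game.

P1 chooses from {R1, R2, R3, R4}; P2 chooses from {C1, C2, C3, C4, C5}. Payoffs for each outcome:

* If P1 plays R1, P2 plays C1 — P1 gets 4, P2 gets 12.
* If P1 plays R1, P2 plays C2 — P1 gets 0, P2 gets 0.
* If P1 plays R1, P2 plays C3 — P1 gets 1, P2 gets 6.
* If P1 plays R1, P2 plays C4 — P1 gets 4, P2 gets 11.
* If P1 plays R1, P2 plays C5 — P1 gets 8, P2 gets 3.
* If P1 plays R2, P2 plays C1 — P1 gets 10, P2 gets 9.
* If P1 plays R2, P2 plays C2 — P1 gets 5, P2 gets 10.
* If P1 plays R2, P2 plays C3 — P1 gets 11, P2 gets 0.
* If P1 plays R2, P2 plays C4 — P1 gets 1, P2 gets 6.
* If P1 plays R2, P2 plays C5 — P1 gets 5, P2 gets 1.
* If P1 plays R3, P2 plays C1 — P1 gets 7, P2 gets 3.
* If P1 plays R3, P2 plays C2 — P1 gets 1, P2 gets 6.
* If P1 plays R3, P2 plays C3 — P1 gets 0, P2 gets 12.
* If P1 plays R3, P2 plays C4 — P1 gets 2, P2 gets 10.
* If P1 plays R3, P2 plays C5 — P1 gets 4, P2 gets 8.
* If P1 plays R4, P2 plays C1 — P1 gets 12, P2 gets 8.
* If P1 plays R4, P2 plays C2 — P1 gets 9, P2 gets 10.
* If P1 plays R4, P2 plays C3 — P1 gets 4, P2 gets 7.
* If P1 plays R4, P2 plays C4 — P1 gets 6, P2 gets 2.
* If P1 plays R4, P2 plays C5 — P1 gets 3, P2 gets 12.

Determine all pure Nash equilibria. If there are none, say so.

P1 against C1: payoffs 4, 10, 7, 12 → best response R4.
P1 against C2: payoffs 0, 5, 1, 9 → best response R4.
P1 against C3: payoffs 1, 11, 0, 4 → best response R2.
P1 against C4: payoffs 4, 1, 2, 6 → best response R4.
P1 against C5: payoffs 8, 5, 4, 3 → best response R1.
P2 against R1: payoffs 12, 0, 6, 11, 3 → best response C1.
P2 against R2: payoffs 9, 10, 0, 6, 1 → best response C2.
P2 against R3: payoffs 3, 6, 12, 10, 8 → best response C3.
P2 against R4: payoffs 8, 10, 7, 2, 12 → best response C5.
No profile is a mutual best response for all players.

This game has no pure Nash equilibrium.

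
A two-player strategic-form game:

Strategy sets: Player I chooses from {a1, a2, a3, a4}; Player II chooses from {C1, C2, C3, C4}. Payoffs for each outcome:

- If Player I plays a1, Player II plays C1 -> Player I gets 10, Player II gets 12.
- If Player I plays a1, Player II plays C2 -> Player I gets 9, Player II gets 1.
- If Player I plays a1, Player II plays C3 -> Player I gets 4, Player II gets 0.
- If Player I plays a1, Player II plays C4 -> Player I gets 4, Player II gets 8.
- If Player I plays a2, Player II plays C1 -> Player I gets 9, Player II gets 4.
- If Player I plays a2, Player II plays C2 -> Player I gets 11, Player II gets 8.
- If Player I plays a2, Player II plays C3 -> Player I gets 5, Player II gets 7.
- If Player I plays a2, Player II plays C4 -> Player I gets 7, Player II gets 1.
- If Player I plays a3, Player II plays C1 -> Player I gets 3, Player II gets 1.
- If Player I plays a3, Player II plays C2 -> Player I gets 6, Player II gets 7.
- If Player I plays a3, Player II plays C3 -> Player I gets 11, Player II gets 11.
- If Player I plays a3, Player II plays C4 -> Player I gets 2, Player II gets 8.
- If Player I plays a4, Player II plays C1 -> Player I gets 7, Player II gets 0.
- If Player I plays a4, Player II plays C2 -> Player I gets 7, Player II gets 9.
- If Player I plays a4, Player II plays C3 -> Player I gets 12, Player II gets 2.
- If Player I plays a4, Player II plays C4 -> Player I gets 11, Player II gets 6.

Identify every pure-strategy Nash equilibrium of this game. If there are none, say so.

(a1, C1); (a2, C2)

Player I against C1: payoffs 10, 9, 3, 7 → best response a1.
Player I against C2: payoffs 9, 11, 6, 7 → best response a2.
Player I against C3: payoffs 4, 5, 11, 12 → best response a4.
Player I against C4: payoffs 4, 7, 2, 11 → best response a4.
Player II against a1: payoffs 12, 1, 0, 8 → best response C1.
Player II against a2: payoffs 4, 8, 7, 1 → best response C2.
Player II against a3: payoffs 1, 7, 11, 8 → best response C3.
Player II against a4: payoffs 0, 9, 2, 6 → best response C2.
Mutual best responses: (a1, C1); (a2, C2).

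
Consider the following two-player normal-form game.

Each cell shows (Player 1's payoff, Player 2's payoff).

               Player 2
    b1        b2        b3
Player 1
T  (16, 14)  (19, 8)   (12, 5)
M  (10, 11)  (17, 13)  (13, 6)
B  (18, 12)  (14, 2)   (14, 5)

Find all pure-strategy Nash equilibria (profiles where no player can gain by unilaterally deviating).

The unique pure-strategy Nash equilibrium is (B, b1).

Player 1 against b1: payoffs 16, 10, 18 → best response B.
Player 1 against b2: payoffs 19, 17, 14 → best response T.
Player 1 against b3: payoffs 12, 13, 14 → best response B.
Player 2 against T: payoffs 14, 8, 5 → best response b1.
Player 2 against M: payoffs 11, 13, 6 → best response b2.
Player 2 against B: payoffs 12, 2, 5 → best response b1.
Mutual best responses: (B, b1).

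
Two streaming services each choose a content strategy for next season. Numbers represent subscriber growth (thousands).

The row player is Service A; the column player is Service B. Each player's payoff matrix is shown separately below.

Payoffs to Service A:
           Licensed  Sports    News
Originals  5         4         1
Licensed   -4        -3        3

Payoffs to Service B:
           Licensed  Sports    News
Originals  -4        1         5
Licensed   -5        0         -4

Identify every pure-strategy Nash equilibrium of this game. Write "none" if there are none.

none

For each strategy profile, look for a profitable unilateral deviation.
(Originals, Licensed): Service B can switch to Sports (-4 → 1). Not NE.
(Originals, Sports): Service B can switch to News (1 → 5). Not NE.
(Originals, News): Service A can switch to Licensed (1 → 3). Not NE.
(Licensed, Licensed): Service A can switch to Originals (-4 → 5). Not NE.
(Licensed, Sports): Service A can switch to Originals (-3 → 4). Not NE.
(Licensed, News): Service B can switch to Sports (-4 → 0). Not NE.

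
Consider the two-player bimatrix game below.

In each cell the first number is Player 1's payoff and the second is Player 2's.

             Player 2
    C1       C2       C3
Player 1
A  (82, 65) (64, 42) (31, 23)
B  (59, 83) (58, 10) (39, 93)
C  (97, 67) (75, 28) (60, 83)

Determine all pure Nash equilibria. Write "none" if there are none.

Mark each player's best response to every combination of opponents' strategies; a profile where every player is best-responding is a pure Nash equilibrium.
Player 1 against C1: payoffs 82, 59, 97 → best response C.
Player 1 against C2: payoffs 64, 58, 75 → best response C.
Player 1 against C3: payoffs 31, 39, 60 → best response C.
Player 2 against A: payoffs 65, 42, 23 → best response C1.
Player 2 against B: payoffs 83, 10, 93 → best response C3.
Player 2 against C: payoffs 67, 28, 83 → best response C3.
Mutual best responses: (C, C3).

The unique pure-strategy Nash equilibrium is (C, C3).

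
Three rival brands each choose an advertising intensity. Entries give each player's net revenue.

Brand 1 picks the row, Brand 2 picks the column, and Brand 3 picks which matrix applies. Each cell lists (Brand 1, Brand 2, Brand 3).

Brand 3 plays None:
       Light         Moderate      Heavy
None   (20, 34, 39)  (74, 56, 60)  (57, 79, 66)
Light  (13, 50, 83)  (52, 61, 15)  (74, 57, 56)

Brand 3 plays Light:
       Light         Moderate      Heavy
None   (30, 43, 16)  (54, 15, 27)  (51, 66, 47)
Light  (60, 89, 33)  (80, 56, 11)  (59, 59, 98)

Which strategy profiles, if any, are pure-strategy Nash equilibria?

(None, Light, None): Brand 2 can switch to Moderate (34 → 56). Not NE.
(None, Light, Light): Brand 1 can switch to Light (30 → 60). Not NE.
(None, Moderate, None): Brand 2 can switch to Heavy (56 → 79). Not NE.
(None, Moderate, Light): Brand 1 can switch to Light (54 → 80). Not NE.
(None, Heavy, None): Brand 1 can switch to Light (57 → 74). Not NE.
(None, Heavy, Light): Brand 1 can switch to Light (51 → 59). Not NE.
(Light, Light, None): Brand 1 can switch to None (13 → 20). Not NE.
(Light, Light, Light): Brand 3 can switch to None (33 → 83). Not NE.
(The remaining 4 profiles each have a profitable deviation by the same check.)

There is no pure-strategy Nash equilibrium.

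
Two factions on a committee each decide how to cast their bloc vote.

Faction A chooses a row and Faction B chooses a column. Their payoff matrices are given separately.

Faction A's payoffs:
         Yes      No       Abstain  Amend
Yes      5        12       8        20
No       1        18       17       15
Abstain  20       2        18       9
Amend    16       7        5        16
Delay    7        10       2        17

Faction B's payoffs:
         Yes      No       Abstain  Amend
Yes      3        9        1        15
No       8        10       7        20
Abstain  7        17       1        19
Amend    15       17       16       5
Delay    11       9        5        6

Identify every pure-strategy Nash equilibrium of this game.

Mark each player's best response to every combination of opponents' strategies; a profile where every player is best-responding is a pure Nash equilibrium.
Faction A against Yes: payoffs 5, 1, 20, 16, 7 → best response Abstain.
Faction A against No: payoffs 12, 18, 2, 7, 10 → best response No.
Faction A against Abstain: payoffs 8, 17, 18, 5, 2 → best response Abstain.
Faction A against Amend: payoffs 20, 15, 9, 16, 17 → best response Yes.
Faction B against Yes: payoffs 3, 9, 1, 15 → best response Amend.
Faction B against No: payoffs 8, 10, 7, 20 → best response Amend.
Faction B against Abstain: payoffs 7, 17, 1, 19 → best response Amend.
Faction B against Amend: payoffs 15, 17, 16, 5 → best response No.
Faction B against Delay: payoffs 11, 9, 5, 6 → best response Yes.
Mutual best responses: (Yes, Amend).

(Yes, Amend)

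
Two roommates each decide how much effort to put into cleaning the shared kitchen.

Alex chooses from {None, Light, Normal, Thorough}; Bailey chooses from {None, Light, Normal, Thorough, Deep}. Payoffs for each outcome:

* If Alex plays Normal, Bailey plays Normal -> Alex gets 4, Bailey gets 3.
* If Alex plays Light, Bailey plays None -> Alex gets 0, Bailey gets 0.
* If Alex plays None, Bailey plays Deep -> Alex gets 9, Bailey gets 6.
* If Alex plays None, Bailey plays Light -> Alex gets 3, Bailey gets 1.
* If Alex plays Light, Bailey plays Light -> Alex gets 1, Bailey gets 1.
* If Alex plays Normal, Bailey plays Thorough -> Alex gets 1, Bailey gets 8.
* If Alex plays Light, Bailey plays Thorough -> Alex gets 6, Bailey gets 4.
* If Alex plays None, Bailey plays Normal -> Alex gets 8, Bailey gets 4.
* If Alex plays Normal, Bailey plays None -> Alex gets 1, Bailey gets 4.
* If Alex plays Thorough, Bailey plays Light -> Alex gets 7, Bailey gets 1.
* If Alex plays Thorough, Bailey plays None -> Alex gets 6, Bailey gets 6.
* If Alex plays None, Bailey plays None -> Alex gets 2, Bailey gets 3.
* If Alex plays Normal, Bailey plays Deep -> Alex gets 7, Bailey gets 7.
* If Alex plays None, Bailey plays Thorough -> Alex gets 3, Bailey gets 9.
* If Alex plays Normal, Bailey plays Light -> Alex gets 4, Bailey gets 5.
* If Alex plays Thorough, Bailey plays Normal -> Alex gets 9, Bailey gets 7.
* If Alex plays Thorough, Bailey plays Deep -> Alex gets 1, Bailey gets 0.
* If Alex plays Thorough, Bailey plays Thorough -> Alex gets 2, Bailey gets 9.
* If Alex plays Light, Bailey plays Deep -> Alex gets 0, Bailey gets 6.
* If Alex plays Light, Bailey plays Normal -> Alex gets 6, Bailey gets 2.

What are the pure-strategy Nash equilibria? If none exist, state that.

none

(None, None): Alex can switch to Thorough (2 → 6). Not NE.
(None, Light): Alex can switch to Normal (3 → 4). Not NE.
(None, Normal): Alex can switch to Thorough (8 → 9). Not NE.
(None, Thorough): Alex can switch to Light (3 → 6). Not NE.
(None, Deep): Bailey can switch to Thorough (6 → 9). Not NE.
(Light, None): Alex can switch to None (0 → 2). Not NE.
(Light, Light): Alex can switch to None (1 → 3). Not NE.
(Light, Normal): Alex can switch to None (6 → 8). Not NE.
(Light, Thorough): Bailey can switch to Deep (4 → 6). Not NE.
(Light, Deep): Alex can switch to None (0 → 9). Not NE.
(Normal, None): Alex can switch to None (1 → 2). Not NE.
(Normal, Light): Alex can switch to Thorough (4 → 7). Not NE.
(The remaining 8 profiles each have a profitable deviation by the same check.)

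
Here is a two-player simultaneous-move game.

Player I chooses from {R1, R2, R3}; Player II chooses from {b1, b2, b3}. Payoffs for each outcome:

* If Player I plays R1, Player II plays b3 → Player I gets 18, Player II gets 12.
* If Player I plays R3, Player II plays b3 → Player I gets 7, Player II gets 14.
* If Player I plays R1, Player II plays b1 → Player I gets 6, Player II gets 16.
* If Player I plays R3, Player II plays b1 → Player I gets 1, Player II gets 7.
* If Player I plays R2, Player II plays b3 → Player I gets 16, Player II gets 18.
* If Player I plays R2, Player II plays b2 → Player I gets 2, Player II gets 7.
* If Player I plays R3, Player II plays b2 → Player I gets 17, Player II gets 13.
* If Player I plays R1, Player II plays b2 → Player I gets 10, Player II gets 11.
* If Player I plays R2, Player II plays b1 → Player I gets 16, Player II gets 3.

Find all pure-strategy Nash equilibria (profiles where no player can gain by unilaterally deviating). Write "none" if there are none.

For each strategy profile, look for a profitable unilateral deviation.
(R1, b1): Player I can switch to R2 (6 → 16). Not NE.
(R1, b2): Player I can switch to R3 (10 → 17). Not NE.
(R1, b3): Player II can switch to b1 (12 → 16). Not NE.
(R2, b1): Player II can switch to b2 (3 → 7). Not NE.
(R2, b2): Player I can switch to R1 (2 → 10). Not NE.
(R2, b3): Player I can switch to R1 (16 → 18). Not NE.
(R3, b1): Player I can switch to R1 (1 → 6). Not NE.
(R3, b2): Player II can switch to b3 (13 → 14). Not NE.
(R3, b3): Player I can switch to R1 (7 → 18). Not NE.

There is no pure-strategy Nash equilibrium.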